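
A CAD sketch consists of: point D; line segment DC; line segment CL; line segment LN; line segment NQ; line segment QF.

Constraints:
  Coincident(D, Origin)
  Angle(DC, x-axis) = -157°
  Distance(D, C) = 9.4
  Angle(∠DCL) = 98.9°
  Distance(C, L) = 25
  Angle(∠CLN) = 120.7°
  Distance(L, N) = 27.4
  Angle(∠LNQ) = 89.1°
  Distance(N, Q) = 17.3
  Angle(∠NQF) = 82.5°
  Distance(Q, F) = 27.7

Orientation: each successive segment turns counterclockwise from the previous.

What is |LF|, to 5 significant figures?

13.254

D is at the origin; DC runs at -157.0° with length 9.4, so C = (-8.6527, -3.6729). ∠DCL = 98.9° gives CL at -75.900° from the x-axis; with |CL| = 25.0, L = (-2.5624, -27.920). ∠CLN = 120.7° gives LN at -16.600° from the x-axis; with |LN| = 27.4, N = (23.696, -35.748). ∠LNQ = 89.1° gives NQ at 74.300° from the x-axis; with |NQ| = 17.3, Q = (28.377, -19.093). ∠NQF = 82.5° gives QF at 171.80° from the x-axis; with |QF| = 27.7, F = (0.96025, -15.142). Then |LF| = |F − L| = 13.254.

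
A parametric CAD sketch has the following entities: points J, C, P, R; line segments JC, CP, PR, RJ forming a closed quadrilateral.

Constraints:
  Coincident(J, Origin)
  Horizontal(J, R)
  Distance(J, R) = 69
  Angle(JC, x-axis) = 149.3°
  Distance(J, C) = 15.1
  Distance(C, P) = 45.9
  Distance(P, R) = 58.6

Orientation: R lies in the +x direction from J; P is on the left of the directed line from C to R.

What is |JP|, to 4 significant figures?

42.91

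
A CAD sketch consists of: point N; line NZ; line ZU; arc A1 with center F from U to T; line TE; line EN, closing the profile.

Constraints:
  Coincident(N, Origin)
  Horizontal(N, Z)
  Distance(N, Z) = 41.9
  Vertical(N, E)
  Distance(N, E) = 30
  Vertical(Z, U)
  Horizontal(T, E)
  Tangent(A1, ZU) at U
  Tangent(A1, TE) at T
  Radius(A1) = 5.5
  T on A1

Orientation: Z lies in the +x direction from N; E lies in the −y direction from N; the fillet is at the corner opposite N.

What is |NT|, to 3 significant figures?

47.2

N is at the origin; N and Z share the same y with |NZ| = 41.9 and Z on the +x side, so Z = (41.9, 0.00). N and E share the same x with |NE| = 30.0 and E on the −y side, so E = (0.00, -30.0). The virtual corner opposite N is at (41.9, -30.0). A1 meets ZU tangentially, so FU is at right angles to ZU and tangency of A1 to TE means the radius FT is perpendicular to TE, with radius 5.5, so the center F sits 5.5 in from both sides at F = (36.4, -24.5). That places the tangent points at U = (41.9, -24.5) on ZU and T = (36.4, -30.0) on TE. Then |NT| = |T − N| = 47.2.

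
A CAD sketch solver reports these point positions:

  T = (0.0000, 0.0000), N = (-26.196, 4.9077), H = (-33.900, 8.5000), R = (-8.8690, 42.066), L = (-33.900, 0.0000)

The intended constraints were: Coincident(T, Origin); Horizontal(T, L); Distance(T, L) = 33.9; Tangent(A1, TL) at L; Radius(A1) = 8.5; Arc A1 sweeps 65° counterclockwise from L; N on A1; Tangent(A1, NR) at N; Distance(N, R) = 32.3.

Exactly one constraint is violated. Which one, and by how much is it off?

Distance(N, R) = 32.3 — off by 8.70.

T = (0.00, 0.00) ✓; T.y = 0.00, L.y = 0.00 ✓; |TL| = 33.90 ✓; ∠(HL, LT) = 90.00° ✓; |HL| = 8.500 ✓; bearing(H→N) − bearing(H→L) = 65.00° ✓; |HN| = 8.500 ✓; ∠(HN, NR) = 90.00° ✓; |NR| = 41.00 ✗.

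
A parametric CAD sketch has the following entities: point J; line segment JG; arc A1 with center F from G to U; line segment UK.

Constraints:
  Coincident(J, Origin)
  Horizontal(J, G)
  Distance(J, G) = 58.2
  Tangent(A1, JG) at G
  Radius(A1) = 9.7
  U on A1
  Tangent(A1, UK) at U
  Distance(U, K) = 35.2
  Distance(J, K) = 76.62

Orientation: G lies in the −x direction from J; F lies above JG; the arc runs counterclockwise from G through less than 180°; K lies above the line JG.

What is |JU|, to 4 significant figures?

50.79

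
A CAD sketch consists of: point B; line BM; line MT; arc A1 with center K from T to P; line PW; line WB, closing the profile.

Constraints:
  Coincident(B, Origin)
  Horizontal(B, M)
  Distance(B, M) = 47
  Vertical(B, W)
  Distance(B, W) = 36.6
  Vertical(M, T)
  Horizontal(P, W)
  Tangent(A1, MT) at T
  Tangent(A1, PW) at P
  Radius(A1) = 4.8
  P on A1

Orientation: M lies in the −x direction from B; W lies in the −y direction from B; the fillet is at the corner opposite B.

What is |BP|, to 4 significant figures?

55.86

B is at the origin; BM is horizontal with |BM| = 47.0 and M on the −x side, so M = (-47.00, 0.000). B and W share the same x with |BW| = 36.6 and W on the −y side, so W = (0.000, -36.60). The virtual corner opposite B is at (-47.00, -36.60). A1 meets MT tangentially, so KT is at right angles to MT and A1 meets PW tangentially, so KP is at right angles to PW, with radius 4.8, so the center K sits 4.8 in from both sides at K = (-42.20, -31.80). That places the tangent points at T = (-47.00, -31.80) on MT and P = (-42.20, -36.60) on PW. Then |BP| = |P − B| = 55.86.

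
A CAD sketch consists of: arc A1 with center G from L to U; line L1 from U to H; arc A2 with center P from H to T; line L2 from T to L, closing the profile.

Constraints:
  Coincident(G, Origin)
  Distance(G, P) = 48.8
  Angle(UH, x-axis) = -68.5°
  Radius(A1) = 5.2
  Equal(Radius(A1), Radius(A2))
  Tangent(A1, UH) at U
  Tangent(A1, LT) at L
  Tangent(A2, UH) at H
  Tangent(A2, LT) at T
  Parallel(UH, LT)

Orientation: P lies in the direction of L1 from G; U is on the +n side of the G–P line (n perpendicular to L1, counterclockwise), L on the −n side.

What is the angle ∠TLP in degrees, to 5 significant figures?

6.0823°

The slot axis is L1's direction at -68.5°, so u = (cos -68.5°, sin -68.5°) = (0.36650, -0.93042) and n = (−sin -68.5°, cos -68.5°) = (0.93042, 0.36650). G is at the origin and P lies 48.8 along u from G, so P = 48.8·u = (17.885, -45.404). Tangency of A1 to both parallel lines with radius 5.2 puts U and L at G ± 5.2·n: U = (4.8382, 1.9058), L = (-4.8382, -1.9058). Equal radii place H and T the same way about P: H = P + 5.2·n = (22.723, -43.499), T = P − 5.2·n = (13.047, -47.310). Then cos ∠TLP = LT·LP / (|LT||LP|), giving 6.0823°.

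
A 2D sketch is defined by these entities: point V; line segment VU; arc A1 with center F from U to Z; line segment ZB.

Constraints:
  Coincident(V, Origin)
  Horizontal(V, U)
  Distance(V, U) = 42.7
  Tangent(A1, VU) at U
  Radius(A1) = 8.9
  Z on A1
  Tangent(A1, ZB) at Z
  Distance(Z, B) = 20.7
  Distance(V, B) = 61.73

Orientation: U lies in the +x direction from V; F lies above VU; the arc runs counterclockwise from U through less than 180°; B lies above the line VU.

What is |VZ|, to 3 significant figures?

52.0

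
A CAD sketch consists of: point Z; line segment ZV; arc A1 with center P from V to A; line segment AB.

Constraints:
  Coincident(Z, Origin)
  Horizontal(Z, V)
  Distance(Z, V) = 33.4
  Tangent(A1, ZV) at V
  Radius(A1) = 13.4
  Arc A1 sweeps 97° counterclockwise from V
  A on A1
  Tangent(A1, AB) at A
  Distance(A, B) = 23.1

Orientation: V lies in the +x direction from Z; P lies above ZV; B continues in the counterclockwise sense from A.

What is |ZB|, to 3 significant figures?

58.0

Z is at the origin; Z and V share the same y with |ZV| = 33.4 and V on the +x side, so V = (33.4, 0.00). Since A1 is tangent to ZV there, PV ⟂ ZV, so P = V + (0, 13.4) = (33.4, 13.4). On A1, V sits at bearing -90° from P; a 97° counterclockwise sweep puts A at bearing 7°, so A = P + 13.4·(cos 7°, sin 7°) = (46.7, 15.0). Since A1 is tangent to AB there, PA ⟂ AB, so AB runs along (−sin 7°, cos 7°); with |AB| = 23.1, B = (43.9, 38.0). Then |ZB| = |B − Z| = 58.0.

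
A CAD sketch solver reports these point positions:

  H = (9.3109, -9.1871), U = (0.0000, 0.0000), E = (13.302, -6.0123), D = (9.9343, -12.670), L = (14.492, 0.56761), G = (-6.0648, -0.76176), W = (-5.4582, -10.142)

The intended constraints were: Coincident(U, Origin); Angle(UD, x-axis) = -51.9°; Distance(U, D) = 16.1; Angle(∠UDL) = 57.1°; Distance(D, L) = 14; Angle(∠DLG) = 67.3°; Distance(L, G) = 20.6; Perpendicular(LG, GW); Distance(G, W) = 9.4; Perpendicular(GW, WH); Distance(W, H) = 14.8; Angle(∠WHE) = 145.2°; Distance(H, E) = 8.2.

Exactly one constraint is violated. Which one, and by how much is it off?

Distance(H, E) = 8.2 — off by 3.10.

U = (0.00, 0.00) ✓; UD at -51.90° ✓; |UD| = 16.10 ✓; ∠UDL = 57.10° ✓; |DL| = 14.00 ✓; ∠DLG = 67.30° ✓; |LG| = 20.60 ✓; ∠(LG, GW) = 90.00° ✓; |GW| = 9.400 ✓; ∠(GW, WH) = 90.00° ✓; |WH| = 14.80 ✓; ∠WHE = 145.2° ✓; |HE| = 5.100 ✗.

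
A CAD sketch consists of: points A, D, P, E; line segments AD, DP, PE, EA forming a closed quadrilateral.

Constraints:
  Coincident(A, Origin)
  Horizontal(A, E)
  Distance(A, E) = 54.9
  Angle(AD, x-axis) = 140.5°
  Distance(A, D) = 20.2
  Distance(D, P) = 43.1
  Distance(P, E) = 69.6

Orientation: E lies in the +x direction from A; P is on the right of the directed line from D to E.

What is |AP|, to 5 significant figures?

30.682

A is at the origin; A and E share the same y with |AE| = 54.9 and E in +x, so E = (54.9, 0). AD runs at 140.5° with |AD| = 20.2, so D = (-15.587, 12.849). P is determined by |DP| = 43.1 and |PE| = 69.6 together: it lies at the intersection of circle(D, 43.1) and circle(E, 69.6). With |DE| = 71.648, the foot of the radical line on DE is 14.982 from D and the perpendicular offset is √(43.1² − 14.982²) = 40.412. Taking the right-of-DE solution: P = (-8.0944, -29.595).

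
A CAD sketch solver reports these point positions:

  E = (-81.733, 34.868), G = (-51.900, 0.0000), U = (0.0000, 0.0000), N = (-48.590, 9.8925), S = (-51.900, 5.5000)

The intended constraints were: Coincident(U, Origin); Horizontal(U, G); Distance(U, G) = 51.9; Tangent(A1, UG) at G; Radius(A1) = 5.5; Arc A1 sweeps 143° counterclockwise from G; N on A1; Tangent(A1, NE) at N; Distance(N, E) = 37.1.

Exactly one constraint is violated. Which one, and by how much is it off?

Distance(N, E) = 37.1 — off by 4.40.

U = (0.00, 0.00) ✓; U.y = 0.00, G.y = 0.00 ✓; |UG| = 51.90 ✓; ∠(SG, GU) = 90.00° ✓; |SG| = 5.500 ✓; bearing(S→N) − bearing(S→G) = 143.0° ✓; |SN| = 5.500 ✓; ∠(SN, NE) = 90.00° ✓; |NE| = 41.50 ✗.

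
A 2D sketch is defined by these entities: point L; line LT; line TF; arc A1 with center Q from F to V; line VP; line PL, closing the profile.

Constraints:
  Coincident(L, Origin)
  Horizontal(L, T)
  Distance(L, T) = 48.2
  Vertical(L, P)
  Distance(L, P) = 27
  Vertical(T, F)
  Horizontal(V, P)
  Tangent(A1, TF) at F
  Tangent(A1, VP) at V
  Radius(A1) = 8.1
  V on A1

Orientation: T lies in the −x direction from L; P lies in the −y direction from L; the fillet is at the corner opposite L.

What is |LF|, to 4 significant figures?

51.77

L is at the origin; LT is horizontal with |LT| = 48.2 and T on the −x side, so T = (-48.20, 0.000). LP is vertical with |LP| = 27.0 and P on the −y side, so P = (0.000, -27.00). The virtual corner opposite L is at (-48.20, -27.00). The tangent condition forces QF to be normal to TF and tangency of A1 to VP means the radius QV is perpendicular to VP, with radius 8.1, so the center Q sits 8.1 in from both sides at Q = (-40.10, -18.90). That places the tangent points at F = (-48.20, -18.90) on TF and V = (-40.10, -27.00) on VP. Then |LF| = |F − L| = 51.77.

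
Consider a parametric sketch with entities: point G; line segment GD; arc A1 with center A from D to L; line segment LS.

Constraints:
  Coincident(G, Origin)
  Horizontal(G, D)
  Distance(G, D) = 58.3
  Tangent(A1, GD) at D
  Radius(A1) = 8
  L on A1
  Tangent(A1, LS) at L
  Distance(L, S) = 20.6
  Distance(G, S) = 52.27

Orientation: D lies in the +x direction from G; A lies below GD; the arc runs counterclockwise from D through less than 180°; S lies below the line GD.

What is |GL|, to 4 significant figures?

50.91

Checks: |AL| = 8.000 ✓; ∠(AL, LS) = 90.00° ✓; |LS| = 20.60 ✓; |GS| = 52.27 ✓.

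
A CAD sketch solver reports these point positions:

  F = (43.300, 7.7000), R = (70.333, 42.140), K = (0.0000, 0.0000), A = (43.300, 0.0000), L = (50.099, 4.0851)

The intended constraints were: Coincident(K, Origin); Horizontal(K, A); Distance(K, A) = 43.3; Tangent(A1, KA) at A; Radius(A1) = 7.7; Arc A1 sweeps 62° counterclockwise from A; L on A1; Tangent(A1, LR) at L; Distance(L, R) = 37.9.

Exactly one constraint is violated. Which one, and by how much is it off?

Distance(L, R) = 37.9 — off by 5.20.

K = (0.00, 0.00) ✓; K.y = 0.00, A.y = 0.00 ✓; |KA| = 43.30 ✓; ∠(FA, AK) = 90.00° ✓; |FA| = 7.700 ✓; bearing(F→L) − bearing(F→A) = 62.00° ✓; |FL| = 7.700 ✓; ∠(FL, LR) = 90.00° ✓; |LR| = 43.10 ✗.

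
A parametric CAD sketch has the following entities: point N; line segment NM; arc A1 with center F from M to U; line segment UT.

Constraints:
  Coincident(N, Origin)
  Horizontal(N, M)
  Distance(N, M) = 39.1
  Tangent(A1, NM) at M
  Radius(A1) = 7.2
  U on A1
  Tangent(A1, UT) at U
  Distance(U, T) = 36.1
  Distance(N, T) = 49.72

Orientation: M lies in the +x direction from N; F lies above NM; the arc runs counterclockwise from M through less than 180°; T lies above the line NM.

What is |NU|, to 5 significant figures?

46.574

N is at the origin; NM is horizontal with |NM| = 39.1 and M on the +x side, so M = (39.100, 0.0000). The tangent condition forces FM to be normal to NM, so F = M + (0, 7.2) = (39.100, 7.2000). Since FU ⟂ UT (tangency), |FT| = √(7.2² + 36.1²) = 36.811 regardless of where U sits on A1. So T lies on both circle(N, 49.72) and circle(F, 36.811); the above-NM intersection is T = (26.784, 41.889). U is the foot of the tangent from T: U = (45.283, 10.890).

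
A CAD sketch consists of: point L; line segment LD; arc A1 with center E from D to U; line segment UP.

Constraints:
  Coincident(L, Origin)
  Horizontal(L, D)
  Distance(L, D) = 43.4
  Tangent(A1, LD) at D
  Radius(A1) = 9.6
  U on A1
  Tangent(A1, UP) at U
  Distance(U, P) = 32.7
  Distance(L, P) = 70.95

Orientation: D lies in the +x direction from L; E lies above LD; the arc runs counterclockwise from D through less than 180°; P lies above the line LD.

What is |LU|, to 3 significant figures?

53.5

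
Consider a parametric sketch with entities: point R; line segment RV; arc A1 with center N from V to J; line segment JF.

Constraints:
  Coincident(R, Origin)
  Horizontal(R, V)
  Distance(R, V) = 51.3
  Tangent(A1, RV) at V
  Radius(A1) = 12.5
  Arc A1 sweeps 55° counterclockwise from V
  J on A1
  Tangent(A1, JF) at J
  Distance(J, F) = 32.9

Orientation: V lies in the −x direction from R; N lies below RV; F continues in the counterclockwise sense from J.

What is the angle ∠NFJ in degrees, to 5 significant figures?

20.804°

On A1, V sits at bearing 90° from N; a 55° counterclockwise sweep puts J at bearing 145°, so J = N + 12.5·(cos 145°, sin 145°) = (-61.539, -5.3303). A1 meets JF tangentially, so NJ is at right angles to JF, so JF runs along (−sin 145°, cos 145°); with |JF| = 32.9, F = (-80.410, -32.280). Then cos ∠NFJ = FN·FJ / (|FN||FJ|), giving 20.804°.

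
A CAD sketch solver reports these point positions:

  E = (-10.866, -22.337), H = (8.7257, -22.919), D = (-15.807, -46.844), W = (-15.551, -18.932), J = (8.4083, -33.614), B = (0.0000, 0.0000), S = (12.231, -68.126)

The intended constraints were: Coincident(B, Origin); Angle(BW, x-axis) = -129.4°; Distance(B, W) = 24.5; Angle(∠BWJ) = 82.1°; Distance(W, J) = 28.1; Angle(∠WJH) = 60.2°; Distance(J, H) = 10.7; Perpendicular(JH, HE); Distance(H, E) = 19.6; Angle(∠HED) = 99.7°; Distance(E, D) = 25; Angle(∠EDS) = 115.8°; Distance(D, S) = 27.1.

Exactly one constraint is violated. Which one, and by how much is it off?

Distance(D, S) = 27.1 — off by 8.10.

B = (0.00, 0.00) ✓; BW at -129.4° ✓; |BW| = 24.50 ✓; ∠BWJ = 82.10° ✓; |WJ| = 28.10 ✓; ∠WJH = 60.20° ✓; |JH| = 10.70 ✓; ∠(JH, HE) = 90.00° ✓; |HE| = 19.60 ✓; ∠HED = 99.70° ✓; |ED| = 25.00 ✓; ∠EDS = 115.8° ✓; |DS| = 35.20 ✗.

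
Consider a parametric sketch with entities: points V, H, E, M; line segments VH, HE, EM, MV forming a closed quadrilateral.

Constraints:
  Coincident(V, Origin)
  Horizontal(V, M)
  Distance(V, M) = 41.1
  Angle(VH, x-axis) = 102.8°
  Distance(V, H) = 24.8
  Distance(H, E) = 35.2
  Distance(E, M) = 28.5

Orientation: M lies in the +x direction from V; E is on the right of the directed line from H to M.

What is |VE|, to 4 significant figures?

14.33

Checks: |HE| = 35.20 ✓; |EM| = 28.50 ✓.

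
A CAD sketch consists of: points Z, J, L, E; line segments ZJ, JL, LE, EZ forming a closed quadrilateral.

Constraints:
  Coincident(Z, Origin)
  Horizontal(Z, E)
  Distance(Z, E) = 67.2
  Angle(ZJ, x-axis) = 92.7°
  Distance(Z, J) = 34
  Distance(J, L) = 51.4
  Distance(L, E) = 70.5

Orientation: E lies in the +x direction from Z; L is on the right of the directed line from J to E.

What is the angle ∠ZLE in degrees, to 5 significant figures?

72.039°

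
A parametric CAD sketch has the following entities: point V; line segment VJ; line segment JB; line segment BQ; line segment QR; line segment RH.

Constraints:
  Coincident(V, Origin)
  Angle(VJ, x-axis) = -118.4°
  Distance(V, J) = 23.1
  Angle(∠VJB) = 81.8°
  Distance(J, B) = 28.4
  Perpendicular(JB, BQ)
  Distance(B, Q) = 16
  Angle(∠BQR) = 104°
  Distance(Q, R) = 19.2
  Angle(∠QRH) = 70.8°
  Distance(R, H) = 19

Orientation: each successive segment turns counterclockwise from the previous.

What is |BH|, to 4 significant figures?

17.00

∠BQR = 104.0° gives QR at 145.8° from the x-axis; with |QR| = 19.2, R = (5.311, -4.318). ∠QRH = 70.8° gives RH at -105.0° from the x-axis; with |RH| = 19.0, H = (0.3935, -22.67). Then |BH| = |H − B| = 17.00.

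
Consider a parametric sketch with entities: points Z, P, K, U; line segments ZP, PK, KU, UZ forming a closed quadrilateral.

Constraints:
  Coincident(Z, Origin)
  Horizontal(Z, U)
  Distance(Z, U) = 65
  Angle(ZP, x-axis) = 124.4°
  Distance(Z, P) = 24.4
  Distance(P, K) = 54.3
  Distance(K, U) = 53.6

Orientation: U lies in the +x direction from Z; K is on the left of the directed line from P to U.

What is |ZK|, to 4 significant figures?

56.36

Checks: |PK| = 54.30 ✓; |KU| = 53.60 ✓.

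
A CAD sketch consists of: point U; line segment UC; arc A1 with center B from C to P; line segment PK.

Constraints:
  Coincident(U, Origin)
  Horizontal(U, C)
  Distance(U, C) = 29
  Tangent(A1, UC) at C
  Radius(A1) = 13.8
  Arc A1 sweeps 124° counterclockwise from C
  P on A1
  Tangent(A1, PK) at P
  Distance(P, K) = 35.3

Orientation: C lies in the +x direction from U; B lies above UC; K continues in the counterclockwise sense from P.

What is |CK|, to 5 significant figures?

51.456

On A1, C sits at bearing -90° from B; a 124° counterclockwise sweep puts P at bearing 34°, so P = B + 13.8·(cos 34°, sin 34°) = (40.441, 21.517). A1 meets PK tangentially, so BP is at right angles to PK, so PK runs along (−sin 34°, cos 34°); with |PK| = 35.3, K = (20.701, 50.782). Then |CK| = |K − C| = 51.456.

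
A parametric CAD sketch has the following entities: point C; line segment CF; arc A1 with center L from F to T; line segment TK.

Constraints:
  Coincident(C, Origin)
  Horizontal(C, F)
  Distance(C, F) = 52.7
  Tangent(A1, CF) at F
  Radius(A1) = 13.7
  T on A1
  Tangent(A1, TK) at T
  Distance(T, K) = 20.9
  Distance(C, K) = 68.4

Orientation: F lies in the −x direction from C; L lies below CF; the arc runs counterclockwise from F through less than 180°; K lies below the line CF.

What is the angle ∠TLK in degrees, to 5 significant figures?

56.755°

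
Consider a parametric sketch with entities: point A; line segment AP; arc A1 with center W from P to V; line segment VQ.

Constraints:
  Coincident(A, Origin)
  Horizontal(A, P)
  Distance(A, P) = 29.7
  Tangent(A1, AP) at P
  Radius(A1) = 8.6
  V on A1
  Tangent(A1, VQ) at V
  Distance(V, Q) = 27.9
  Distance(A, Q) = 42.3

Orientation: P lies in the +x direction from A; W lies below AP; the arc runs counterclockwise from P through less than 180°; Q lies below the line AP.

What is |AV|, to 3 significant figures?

22.8

Checks: |WV| = 8.600 ✓; ∠(WV, VQ) = 90.00° ✓; |VQ| = 27.90 ✓; |AQ| = 42.30 ✓.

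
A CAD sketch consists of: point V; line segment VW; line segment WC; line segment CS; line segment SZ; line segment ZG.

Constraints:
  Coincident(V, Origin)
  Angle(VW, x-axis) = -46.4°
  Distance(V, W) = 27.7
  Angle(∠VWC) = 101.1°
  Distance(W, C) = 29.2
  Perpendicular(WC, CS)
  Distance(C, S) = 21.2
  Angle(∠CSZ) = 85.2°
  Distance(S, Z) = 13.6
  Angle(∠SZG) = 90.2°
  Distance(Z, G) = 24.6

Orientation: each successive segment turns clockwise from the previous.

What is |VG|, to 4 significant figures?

39.09

V is at the origin; VW runs at -46.4° with length 27.7, so W = (19.10, -20.06). ∠VWC = 101.1° gives WC at -125.3° from the x-axis; with |WC| = 29.2, C = (2.229, -43.89). WC ⟂ CS, so CS runs at 144.7°; with |CS| = 21.2, S = (-15.07, -31.64). ∠CSZ = 85.2° gives SZ at 49.90° from the x-axis; with |SZ| = 13.6, Z = (-6.313, -21.24). ∠SZG = 90.2° gives ZG at -39.90° from the x-axis; with |ZG| = 24.6, G = (12.56, -37.02). Then |VG| = |G − V| = 39.09.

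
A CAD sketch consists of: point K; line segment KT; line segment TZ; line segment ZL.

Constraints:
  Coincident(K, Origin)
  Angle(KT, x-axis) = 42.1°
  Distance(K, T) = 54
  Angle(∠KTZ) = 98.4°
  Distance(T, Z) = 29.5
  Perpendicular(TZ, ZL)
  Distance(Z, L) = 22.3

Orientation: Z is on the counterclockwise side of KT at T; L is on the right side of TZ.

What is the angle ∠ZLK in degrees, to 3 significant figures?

26.3°

∠KTZ = 98.4°, so TZ runs at 42.1° + (180° − 98.4°) = 124° from the x-axis; with |TZ| = 29.5, Z = T + 29.5·(cos 124°, sin 124°) = (23.7, 60.7). The perpendicularity gives ZL at right angles to TZ; with |ZL| = 22.3 on the right of TZ, L = Z + 22.3·(0.832, 0.555) = (42.3, 73.1). Then cos ∠ZLK = LZ·LK / (|LZ||LK|), giving 26.3°.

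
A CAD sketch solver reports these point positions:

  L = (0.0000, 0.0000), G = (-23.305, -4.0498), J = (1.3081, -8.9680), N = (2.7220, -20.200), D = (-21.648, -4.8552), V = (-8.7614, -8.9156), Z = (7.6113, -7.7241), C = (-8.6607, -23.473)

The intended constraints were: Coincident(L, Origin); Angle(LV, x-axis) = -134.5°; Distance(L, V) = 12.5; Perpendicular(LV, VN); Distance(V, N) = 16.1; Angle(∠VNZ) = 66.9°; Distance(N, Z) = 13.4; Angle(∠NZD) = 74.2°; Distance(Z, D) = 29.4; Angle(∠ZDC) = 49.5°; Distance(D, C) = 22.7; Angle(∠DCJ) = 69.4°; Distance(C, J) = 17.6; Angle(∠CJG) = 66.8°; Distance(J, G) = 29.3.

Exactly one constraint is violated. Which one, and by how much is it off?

Distance(J, G) = 29.3 — off by 4.20.

L = (0.00, 0.00) ✓; LV at -134.5° ✓; |LV| = 12.50 ✓; ∠(LV, VN) = 90.00° ✓; |VN| = 16.10 ✓; ∠VNZ = 66.90° ✓; |NZ| = 13.40 ✓; ∠NZD = 74.20° ✓; |ZD| = 29.40 ✓; ∠ZDC = 49.50° ✓; |DC| = 22.70 ✓; ∠DCJ = 69.40° ✓; |CJ| = 17.60 ✓; ∠CJG = 66.80° ✓; |JG| = 25.10 ✗.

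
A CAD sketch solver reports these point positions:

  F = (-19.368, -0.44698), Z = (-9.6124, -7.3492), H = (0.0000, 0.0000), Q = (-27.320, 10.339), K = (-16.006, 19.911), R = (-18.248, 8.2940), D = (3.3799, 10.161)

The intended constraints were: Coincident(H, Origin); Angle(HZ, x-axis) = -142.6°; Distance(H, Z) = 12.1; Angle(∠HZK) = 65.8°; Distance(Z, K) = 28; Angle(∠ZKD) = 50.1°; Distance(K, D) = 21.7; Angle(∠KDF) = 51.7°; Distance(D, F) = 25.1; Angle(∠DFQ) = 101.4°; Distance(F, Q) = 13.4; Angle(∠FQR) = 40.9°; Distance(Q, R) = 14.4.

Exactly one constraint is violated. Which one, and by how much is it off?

Distance(Q, R) = 14.4 — off by 5.10.

H = (0.00, 0.00) ✓; HZ at -142.6° ✓; |HZ| = 12.10 ✓; ∠HZK = 65.80° ✓; |ZK| = 28.00 ✓; ∠ZKD = 50.10° ✓; |KD| = 21.70 ✓; ∠KDF = 51.70° ✓; |DF| = 25.10 ✓; ∠DFQ = 101.4° ✓; |FQ| = 13.40 ✓; ∠FQR = 40.90° ✓; |QR| = 9.300 ✗.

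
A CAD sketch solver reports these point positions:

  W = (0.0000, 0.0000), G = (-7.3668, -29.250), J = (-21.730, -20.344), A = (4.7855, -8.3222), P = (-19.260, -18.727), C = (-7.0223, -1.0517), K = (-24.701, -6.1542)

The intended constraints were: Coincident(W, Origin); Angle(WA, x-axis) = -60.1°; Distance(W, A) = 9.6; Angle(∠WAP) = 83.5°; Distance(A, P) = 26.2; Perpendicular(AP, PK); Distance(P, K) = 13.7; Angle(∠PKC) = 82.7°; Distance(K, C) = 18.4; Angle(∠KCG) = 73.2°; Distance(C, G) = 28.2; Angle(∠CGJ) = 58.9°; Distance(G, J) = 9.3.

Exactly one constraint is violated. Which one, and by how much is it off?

Distance(G, J) = 9.3 — off by 7.60.

W = (0.00, 0.00) ✓; WA at -60.10° ✓; |WA| = 9.600 ✓; ∠WAP = 83.50° ✓; |AP| = 26.20 ✓; ∠(AP, PK) = 90.00° ✓; |PK| = 13.70 ✓; ∠PKC = 82.70° ✓; |KC| = 18.40 ✓; ∠KCG = 73.20° ✓; |CG| = 28.20 ✓; ∠CGJ = 58.90° ✓; |GJ| = 16.90 ✗.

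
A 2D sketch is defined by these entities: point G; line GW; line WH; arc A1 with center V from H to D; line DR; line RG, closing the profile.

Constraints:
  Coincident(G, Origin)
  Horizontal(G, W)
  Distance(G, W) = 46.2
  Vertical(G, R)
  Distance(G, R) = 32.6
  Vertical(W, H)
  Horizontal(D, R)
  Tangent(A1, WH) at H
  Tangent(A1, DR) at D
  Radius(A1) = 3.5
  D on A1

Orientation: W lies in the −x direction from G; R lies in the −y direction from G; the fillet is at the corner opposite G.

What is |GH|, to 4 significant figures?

54.60

G is at the origin; GW is horizontal with |GW| = 46.2 and W on the −x side, so W = (-46.20, 0.000). G and R share the same x with |GR| = 32.6 and R on the −y side, so R = (0.000, -32.60). The virtual corner opposite G is at (-46.20, -32.60). Since A1 is tangent to WH there, VH ⟂ WH and A1 meets DR tangentially, so VD is at right angles to DR, with radius 3.5, so the center V sits 3.5 in from both sides at V = (-42.70, -29.10). That places the tangent points at H = (-46.20, -29.10) on WH and D = (-42.70, -32.60) on DR. Then |GH| = |H − G| = 54.60.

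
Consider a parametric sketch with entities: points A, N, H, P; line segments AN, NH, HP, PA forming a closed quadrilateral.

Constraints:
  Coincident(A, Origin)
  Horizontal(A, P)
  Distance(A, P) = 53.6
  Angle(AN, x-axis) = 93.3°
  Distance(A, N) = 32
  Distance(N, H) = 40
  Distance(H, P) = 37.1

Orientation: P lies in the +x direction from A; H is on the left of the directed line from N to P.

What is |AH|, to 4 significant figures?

50.89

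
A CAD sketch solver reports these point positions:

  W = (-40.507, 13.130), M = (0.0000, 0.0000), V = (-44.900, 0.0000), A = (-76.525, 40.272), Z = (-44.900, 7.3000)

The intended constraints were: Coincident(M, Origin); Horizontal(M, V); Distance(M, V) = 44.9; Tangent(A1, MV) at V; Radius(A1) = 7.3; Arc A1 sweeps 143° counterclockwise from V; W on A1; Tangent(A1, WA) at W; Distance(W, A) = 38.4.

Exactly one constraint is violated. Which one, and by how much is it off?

Distance(W, A) = 38.4 — off by 6.70.

M = (0.00, 0.00) ✓; M.y = 0.00, V.y = 0.00 ✓; |MV| = 44.90 ✓; ∠(ZV, VM) = 90.00° ✓; |ZV| = 7.300 ✓; bearing(Z→W) − bearing(Z→V) = 143.0° ✓; |ZW| = 7.300 ✓; ∠(ZW, WA) = 90.00° ✓; |WA| = 45.10 ✗.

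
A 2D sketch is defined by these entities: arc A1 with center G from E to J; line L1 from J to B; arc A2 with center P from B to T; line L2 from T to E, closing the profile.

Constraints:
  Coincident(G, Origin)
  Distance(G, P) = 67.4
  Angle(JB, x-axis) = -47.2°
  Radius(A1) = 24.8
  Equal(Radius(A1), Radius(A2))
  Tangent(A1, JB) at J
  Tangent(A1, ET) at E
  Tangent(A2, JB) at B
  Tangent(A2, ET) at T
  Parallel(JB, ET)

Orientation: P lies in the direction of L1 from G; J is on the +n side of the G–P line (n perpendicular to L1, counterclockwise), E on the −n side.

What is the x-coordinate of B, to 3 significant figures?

64.0

The slot axis is L1's direction at -47.2°, so u = (cos -47.2°, sin -47.2°) = (0.679, -0.734) and n = (−sin -47.2°, cos -47.2°) = (0.734, 0.679). G is at the origin and P lies 67.4 along u from G, so P = 67.4·u = (45.8, -49.5). Tangency of A1 to both parallel lines with radius 24.8 puts J and E at G ± 24.8·n: J = (18.2, 16.9), E = (-18.2, -16.9). Equal radii place B and T the same way about P: B = P + 24.8·n = (64.0, -32.6), T = P − 24.8·n = (27.6, -66.3). So B.x = 64.0.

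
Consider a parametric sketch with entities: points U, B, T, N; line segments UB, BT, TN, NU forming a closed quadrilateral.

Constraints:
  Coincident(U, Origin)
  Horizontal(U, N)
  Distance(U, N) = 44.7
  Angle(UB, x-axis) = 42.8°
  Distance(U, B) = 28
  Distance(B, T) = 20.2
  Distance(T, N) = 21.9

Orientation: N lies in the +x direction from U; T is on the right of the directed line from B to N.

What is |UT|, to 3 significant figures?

22.8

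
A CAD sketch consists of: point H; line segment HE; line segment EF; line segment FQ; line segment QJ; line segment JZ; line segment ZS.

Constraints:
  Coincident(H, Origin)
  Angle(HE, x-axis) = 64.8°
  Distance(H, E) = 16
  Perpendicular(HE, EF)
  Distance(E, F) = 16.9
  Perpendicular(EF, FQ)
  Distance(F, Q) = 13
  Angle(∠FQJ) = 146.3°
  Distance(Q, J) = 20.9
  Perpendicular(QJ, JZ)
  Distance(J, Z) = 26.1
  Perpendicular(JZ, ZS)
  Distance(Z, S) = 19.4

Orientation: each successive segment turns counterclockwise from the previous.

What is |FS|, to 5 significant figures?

22.547

H is at the origin; HE runs at 64.8° with length 16.0, so E = (6.8125, 14.477). HE is perpendicular to EF, so EF runs at 154.80°; with |EF| = 16.9, F = (-8.4791, 21.673). The perpendicularity gives FQ at right angles to EF, so FQ runs at -115.20°; with |FQ| = 13.0, Q = (-14.014, 9.9102). ∠FQJ = 146.3° gives QJ at -81.500° from the x-axis; with |QJ| = 20.9, J = (-10.925, -10.760). QJ ⟂ JZ, so JZ runs at 8.5000°; with |JZ| = 26.1, Z = (14.888, -6.9025). The perpendicularity gives ZS at right angles to JZ, so ZS runs at 98.500°; with |ZS| = 19.4, S = (12.021, 12.284). Then |FS| = |S − F| = 22.547.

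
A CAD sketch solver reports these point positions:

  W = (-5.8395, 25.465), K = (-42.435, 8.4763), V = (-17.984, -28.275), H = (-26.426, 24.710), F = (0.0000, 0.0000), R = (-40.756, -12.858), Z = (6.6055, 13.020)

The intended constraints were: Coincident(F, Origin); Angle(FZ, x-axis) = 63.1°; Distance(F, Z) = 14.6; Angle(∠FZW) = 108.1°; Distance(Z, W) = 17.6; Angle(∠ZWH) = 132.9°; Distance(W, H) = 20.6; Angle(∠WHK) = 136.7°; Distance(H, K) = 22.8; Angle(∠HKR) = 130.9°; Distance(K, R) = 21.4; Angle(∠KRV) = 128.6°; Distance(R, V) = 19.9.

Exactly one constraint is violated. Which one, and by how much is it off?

Distance(R, V) = 19.9 — off by 7.60.

F = (0.00, 0.00) ✓; FZ at 63.10° ✓; |FZ| = 14.60 ✓; ∠FZW = 108.1° ✓; |ZW| = 17.60 ✓; ∠ZWH = 132.9° ✓; |WH| = 20.60 ✓; ∠WHK = 136.7° ✓; |HK| = 22.80 ✓; ∠HKR = 130.9° ✓; |KR| = 21.40 ✓; ∠KRV = 128.6° ✓; |RV| = 27.50 ✗.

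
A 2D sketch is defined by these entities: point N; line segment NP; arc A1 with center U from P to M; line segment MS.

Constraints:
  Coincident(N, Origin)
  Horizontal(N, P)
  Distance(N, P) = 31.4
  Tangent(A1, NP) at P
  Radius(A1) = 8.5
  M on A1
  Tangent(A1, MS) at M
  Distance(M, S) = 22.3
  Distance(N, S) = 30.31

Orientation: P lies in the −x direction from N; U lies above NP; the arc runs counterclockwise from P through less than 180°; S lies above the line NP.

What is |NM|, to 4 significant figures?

24.10

Checks: |UM| = 8.500 ✓; ∠(UM, MS) = 90.00° ✓; |MS| = 22.30 ✓; |NS| = 30.31 ✓.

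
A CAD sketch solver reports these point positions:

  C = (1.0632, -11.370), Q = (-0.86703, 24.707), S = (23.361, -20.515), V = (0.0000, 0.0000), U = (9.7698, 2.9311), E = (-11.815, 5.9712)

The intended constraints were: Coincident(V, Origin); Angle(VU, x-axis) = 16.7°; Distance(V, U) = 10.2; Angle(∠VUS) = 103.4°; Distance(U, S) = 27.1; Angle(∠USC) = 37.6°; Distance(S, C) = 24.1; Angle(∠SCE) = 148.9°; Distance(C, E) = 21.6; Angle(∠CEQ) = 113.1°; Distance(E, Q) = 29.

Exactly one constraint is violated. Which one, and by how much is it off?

Distance(E, Q) = 29 — off by 7.30.

V = (0.00, 0.00) ✓; VU at 16.70° ✓; |VU| = 10.20 ✓; ∠VUS = 103.4° ✓; |US| = 27.10 ✓; ∠USC = 37.60° ✓; |SC| = 24.10 ✓; ∠SCE = 148.9° ✓; |CE| = 21.60 ✓; ∠CEQ = 113.1° ✓; |EQ| = 21.70 ✗.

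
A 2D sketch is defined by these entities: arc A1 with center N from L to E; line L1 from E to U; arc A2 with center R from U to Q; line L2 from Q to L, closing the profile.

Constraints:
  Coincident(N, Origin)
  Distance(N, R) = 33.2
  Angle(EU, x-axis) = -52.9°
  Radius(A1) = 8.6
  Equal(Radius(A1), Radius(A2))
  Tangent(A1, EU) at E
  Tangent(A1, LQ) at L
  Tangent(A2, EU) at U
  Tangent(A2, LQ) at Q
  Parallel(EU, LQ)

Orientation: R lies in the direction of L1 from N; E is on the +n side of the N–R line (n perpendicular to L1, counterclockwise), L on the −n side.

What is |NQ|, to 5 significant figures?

34.296

The slot axis is L1's direction at -52.9°, so u = (cos -52.9°, sin -52.9°) = (0.60321, -0.79758) and n = (−sin -52.9°, cos -52.9°) = (0.79758, 0.60321). N is at the origin and R lies 33.2 along u from N, so R = 33.2·u = (20.027, -26.480). Tangency of A1 to both parallel lines with radius 8.6 puts E and L at N ± 8.6·n: E = (6.8592, 5.1876), L = (-6.8592, -5.1876). Equal radii place U and Q the same way about R: U = R + 8.6·n = (26.886, -21.292), Q = R − 8.6·n = (13.167, -31.667). Then |NQ| = |Q − N| = 34.296.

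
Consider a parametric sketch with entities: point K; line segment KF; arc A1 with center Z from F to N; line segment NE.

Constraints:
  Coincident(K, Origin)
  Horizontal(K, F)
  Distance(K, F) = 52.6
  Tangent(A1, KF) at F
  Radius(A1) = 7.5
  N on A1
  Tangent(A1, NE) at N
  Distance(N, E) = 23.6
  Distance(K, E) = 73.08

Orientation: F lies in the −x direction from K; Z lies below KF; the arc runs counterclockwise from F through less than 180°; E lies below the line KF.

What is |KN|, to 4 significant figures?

59.82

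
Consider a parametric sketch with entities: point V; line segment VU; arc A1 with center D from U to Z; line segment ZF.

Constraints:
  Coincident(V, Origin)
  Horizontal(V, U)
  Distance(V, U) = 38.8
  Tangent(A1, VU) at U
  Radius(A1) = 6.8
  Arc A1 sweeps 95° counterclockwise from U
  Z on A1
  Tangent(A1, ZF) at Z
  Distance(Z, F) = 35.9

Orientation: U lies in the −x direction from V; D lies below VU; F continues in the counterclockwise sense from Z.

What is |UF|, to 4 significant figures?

43.31

V is at the origin; V and U share the same y with |VU| = 38.8 and U on the −x side, so U = (-38.80, 0.000). A1 meets VU tangentially, so DU is at right angles to VU, so D = U + (0, -6.8) = (-38.80, -6.800). On A1, U sits at bearing 90° from D; a 95° counterclockwise sweep puts Z at bearing 185°, so Z = D + 6.8·(cos 185°, sin 185°) = (-45.57, -7.393). Since A1 is tangent to ZF there, DZ ⟂ ZF, so ZF runs along (−sin 185°, cos 185°); with |ZF| = 35.9, F = (-42.45, -43.16). Then |UF| = |F − U| = 43.31.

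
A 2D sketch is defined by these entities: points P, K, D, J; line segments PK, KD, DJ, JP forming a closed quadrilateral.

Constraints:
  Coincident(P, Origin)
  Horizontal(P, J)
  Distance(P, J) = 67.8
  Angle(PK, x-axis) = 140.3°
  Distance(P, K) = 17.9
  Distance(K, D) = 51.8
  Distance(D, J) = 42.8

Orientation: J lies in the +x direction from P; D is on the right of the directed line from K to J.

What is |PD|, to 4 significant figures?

34.01

Checks: |PJ| = 67.80 ✓; |PK| = 17.90 ✓; |KD| = 51.80 ✓; |DJ| = 42.80 ✓.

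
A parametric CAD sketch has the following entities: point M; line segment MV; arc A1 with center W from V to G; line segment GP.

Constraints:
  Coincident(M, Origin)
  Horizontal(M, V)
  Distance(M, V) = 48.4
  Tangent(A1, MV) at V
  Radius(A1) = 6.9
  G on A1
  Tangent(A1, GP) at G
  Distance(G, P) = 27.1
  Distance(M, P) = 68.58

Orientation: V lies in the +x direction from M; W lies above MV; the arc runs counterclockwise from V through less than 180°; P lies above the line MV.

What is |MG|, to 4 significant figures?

55.43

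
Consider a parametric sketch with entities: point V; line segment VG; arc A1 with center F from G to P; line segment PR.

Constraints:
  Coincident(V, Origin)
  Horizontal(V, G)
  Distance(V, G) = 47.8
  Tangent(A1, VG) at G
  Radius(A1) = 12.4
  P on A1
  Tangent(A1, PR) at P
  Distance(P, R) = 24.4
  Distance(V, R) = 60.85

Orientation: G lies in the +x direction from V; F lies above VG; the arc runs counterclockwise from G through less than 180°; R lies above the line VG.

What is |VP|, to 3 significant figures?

61.4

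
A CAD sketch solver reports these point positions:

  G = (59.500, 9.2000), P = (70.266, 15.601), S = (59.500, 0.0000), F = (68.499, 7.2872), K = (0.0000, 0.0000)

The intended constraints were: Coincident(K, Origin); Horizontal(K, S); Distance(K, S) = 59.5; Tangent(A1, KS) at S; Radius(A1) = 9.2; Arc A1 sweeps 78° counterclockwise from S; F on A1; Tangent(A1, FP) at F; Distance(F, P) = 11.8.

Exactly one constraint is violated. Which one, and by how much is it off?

Distance(F, P) = 11.8 — off by 3.30.

K = (0.00, 0.00) ✓; K.y = 0.00, S.y = 0.00 ✓; |KS| = 59.50 ✓; ∠(GS, SK) = 90.00° ✓; |GS| = 9.200 ✓; bearing(G→F) − bearing(G→S) = 78.00° ✓; |GF| = 9.200 ✓; ∠(GF, FP) = 90.00° ✓; |FP| = 8.500 ✗.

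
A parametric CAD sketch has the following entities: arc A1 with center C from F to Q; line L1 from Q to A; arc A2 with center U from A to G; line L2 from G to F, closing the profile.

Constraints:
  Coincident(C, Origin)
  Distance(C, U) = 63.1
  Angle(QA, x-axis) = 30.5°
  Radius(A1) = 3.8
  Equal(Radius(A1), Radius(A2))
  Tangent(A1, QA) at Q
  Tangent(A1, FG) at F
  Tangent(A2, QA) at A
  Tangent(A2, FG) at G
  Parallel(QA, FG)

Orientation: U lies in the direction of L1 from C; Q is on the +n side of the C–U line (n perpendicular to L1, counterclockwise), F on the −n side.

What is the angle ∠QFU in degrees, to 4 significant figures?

86.55°

The slot axis is L1's direction at 30.5°, so u = (cos 30.5°, sin 30.5°) = (0.8616, 0.5075) and n = (−sin 30.5°, cos 30.5°) = (-0.5075, 0.8616). C is at the origin and U lies 63.1 along u from C, so U = 63.1·u = (54.37, 32.03). Tangency of A1 to both parallel lines with radius 3.8 puts Q and F at C ± 3.8·n: Q = (-1.929, 3.274), F = (1.929, -3.274). Then cos ∠QFU = FQ·FU / (|FQ||FU|), giving 86.55°.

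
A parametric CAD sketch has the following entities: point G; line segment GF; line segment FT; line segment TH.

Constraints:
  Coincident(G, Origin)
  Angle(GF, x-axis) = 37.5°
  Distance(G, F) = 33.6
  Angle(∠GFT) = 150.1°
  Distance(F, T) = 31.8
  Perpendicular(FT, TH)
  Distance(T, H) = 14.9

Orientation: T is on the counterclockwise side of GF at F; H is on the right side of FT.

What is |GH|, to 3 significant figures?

68.7

G is at the origin; GF runs at 37.5° with length 33.6, so F = 33.6·(cos 37.5°, sin 37.5°) = (26.7, 20.5). ∠GFT = 150.1°, so FT runs at 37.5° + (180° − 150.1°) = 67.4° from the x-axis; with |FT| = 31.8, T = F + 31.8·(cos 67.4°, sin 67.4°) = (38.9, 49.8). FT ⟂ TH; with |TH| = 14.9 on the right of FT, H = T + 14.9·(0.923, -0.384) = (52.6, 44.1). Then |GH| = |H − G| = 68.7.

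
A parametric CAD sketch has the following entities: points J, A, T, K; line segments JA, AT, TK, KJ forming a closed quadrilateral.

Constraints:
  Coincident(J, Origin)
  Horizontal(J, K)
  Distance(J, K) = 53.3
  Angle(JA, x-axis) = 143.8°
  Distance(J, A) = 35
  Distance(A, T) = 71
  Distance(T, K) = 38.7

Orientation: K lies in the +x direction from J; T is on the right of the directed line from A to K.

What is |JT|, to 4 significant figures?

36.29

J is at the origin; JK is horizontal with |JK| = 53.3 and K in +x, so K = (53.3, 0). JA runs at 143.8° with |JA| = 35.0, so A = (-28.24, 20.67). T is determined by |AT| = 71.0 and |TK| = 38.7 together: it lies at the intersection of circle(A, 71.0) and circle(K, 38.7). With |AK| = 84.12, the foot of the radical line on AK is 63.12 from A and the perpendicular offset is √(71.0² − 63.12²) = 32.51. Taking the right-of-AK solution: T = (24.96, -26.35).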